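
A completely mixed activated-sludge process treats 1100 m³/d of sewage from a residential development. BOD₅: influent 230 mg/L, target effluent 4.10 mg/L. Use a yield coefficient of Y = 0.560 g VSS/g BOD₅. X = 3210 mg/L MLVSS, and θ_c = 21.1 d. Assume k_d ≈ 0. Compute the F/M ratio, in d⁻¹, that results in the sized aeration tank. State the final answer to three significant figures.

F/M ≈ 0.0862 d⁻¹

With k_d = 0 the design equation reduces to V = Y Q (S₀−S) θ_c / X = 0.560 × 1100 × (230 − 4.10) × 21.1 / 3210 = 914.7 m³.
F/M = Q·S₀ / (V·X) = 1100 × 230 / (914.7 × 3210) = 0.08617 g BOD₅·(g VSS·d)⁻¹.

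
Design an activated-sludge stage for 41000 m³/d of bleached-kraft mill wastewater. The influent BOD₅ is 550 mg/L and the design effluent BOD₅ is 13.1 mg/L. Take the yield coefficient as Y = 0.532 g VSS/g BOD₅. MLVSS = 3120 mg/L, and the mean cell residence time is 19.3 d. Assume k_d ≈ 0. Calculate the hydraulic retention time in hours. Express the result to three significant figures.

Biomass mass balance (decay neglected): V·X = Y·Q·(S₀ − S)·θ_c, so V = 0.532 × 41000 × (550 − 13.1) × 19.3 / 3120 = 72442 m³.
Hydraulic retention time τ = V/Q = 72442 / 41000 = 1.767 d = 42.41 h.

τ ≈ 42.4 h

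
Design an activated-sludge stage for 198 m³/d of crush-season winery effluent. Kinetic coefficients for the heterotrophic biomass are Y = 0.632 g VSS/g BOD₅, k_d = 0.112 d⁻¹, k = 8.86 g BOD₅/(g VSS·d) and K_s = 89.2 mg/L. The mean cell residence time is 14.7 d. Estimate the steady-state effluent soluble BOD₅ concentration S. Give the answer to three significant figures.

Effluent substrate depends only on kinetics and SRT: S = K_s(1 + k_d θ_c) / [θ_c(Yk − k_d) − 1] = 89.2 × (1 + 0.112 × 14.7) / [14.7 × (0.632 × 8.86 − 0.112) − 1] = 236.1 / 79.67 = 2.963 mg/L.

S ≈ 2.96 mg/L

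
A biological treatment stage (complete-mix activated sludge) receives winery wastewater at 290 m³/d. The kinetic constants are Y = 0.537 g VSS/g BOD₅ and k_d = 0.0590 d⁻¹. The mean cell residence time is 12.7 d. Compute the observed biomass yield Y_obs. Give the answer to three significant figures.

The observed yield is Y_obs = Y/(1 + k_d·θ_c) = 0.537 / (1 + 0.0590 × 12.7) = 0.537 / 1.749 = 0.3070 g VSS per g BOD₅ removed.

Y_obs ≈ 0.307 g VSS/g BOD₅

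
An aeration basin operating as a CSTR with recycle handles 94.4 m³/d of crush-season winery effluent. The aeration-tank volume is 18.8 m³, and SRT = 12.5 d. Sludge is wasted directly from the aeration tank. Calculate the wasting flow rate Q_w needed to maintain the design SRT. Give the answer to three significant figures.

For wasting at MLVSS concentration, Q_w = V/θ_c = 18.80/12.5 = 1.504 m³/d.

Q_w ≈ 1.50 m³/d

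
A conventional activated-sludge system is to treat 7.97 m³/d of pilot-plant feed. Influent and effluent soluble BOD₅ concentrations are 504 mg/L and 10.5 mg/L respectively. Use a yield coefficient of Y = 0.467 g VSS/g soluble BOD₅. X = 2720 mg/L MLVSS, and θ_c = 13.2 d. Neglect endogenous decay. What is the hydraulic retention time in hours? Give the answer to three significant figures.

V·X = Y·Q·ΔS·θ_c gives V = 0.467 × 7.97 × (504 − 10.5) × 13.2 / 2720 = 8.914 m³.
Hydraulic retention time τ = V/Q = 8.914 / 7.97 = 1.118 d = 26.84 h.

τ ≈ 26.8 h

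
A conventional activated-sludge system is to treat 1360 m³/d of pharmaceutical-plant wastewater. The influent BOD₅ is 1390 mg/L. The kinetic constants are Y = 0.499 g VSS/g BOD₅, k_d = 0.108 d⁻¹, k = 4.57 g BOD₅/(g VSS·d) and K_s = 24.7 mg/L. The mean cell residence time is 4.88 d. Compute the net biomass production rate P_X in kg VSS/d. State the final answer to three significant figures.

Effluent substrate depends only on kinetics and SRT: S = K_s(1 + k_d θ_c) / [θ_c(Yk − k_d) − 1] = 24.7 × (1 + 0.108 × 4.88) / [4.88 × (0.499 × 4.57 − 0.108) − 1] = 37.72 / 9.601 = 3.928 mg/L.
Y_obs = Y / (1 + k_d θ_c) = 0.499 / (1 + 0.108 × 4.88) = 0.499 / 1.527 = 0.3268.
Mass of BOD₅ removed per day: Q(S₀ − S) = 1360 × 1386 g/m³ = 1885 kg/d.
Biomass produced: P_X = Y_obs·Q·ΔS = 0.3268 × 1885 ≈ 616.0 kg VSS/d.

P_X ≈ 616 kg VSS/d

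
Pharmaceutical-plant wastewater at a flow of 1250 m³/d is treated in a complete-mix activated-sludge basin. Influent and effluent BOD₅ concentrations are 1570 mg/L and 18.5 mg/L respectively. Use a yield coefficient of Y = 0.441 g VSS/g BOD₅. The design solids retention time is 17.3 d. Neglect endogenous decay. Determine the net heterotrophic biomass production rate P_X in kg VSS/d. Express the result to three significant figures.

Since k_d ≈ 0, Y_obs = Y = 0.441 g VSS/g BOD₅.
Q·(S₀ − S) = 1250 × (1570 − 18.5) × 10⁻³ = 1939 kg/d removed.
Net biomass production P_X = Y_obs × Q·(S₀ − S) = 0.4410 × 1939 = 855.3 kg VSS/d.

P_X ≈ 855 kg VSS/d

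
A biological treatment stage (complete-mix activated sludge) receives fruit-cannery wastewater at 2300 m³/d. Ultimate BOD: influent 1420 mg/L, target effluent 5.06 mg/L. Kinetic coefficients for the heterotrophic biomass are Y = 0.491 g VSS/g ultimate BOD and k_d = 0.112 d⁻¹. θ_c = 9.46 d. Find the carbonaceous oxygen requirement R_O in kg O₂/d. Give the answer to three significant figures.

R_O ≈ 2150 kg O₂/d

The observed yield is Y_obs = Y/(1 + k_d·θ_c) = 0.491 / (1 + 0.112 × 9.46) = 0.491 / 2.060 = 0.2384 g VSS per g ultimate BOD removed.
ΔS = 1420 − 5.06 = 1415 mg/L, so the substrate removal rate is 2300 × 1415/1000 = 3254 kg ultimate BOD/d.
P_X = Y_obs·Q·(S₀ − S) = 0.2384 × 3254 = 775.9 kg VSS/d.
R_O = Q·ΔS − 1.42 P_X = 3254 − 1102 = 2153 kg O₂/d.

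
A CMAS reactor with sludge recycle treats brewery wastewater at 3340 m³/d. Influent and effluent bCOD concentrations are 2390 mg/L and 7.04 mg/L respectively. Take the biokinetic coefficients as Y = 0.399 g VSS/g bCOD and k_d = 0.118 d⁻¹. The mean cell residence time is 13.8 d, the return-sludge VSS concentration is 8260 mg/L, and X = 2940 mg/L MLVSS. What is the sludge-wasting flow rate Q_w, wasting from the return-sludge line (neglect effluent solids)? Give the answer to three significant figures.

Rearranging the biomass balance for a CMAS with decay, V = Y·Q·ΔS·θ_c / [X·(1+k_d θ_c)] = 0.399 × 3340 × (2390 − 7.04) × 13.8 / [2940 × (1 + 0.118 × 13.8)] = 4.38×10^7 / 7727 = 5671 m³.
Q_w = (V·X)/(θ_c X_r) = 5671 × 2940 / (13.8 × 8260) = 146.3 m³/d.

Q_w ≈ 146 m³/d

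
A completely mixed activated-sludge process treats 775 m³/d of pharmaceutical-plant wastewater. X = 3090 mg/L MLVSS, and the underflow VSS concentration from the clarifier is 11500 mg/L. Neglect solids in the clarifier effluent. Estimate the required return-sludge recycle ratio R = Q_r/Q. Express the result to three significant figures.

Solids balance on the clarifier gives (1+R)X = R·X_r, so R = X/(X_r − X) = 3090 / (11500 − 3090) = 0.3674.

R ≈ 0.367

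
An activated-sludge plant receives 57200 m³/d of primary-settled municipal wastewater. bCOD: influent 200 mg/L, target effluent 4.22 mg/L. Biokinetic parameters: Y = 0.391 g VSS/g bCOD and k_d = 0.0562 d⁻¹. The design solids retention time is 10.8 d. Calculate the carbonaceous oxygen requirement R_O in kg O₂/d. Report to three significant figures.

The observed yield is Y_obs = Y/(1 + k_d·θ_c) = 0.391 / (1 + 0.0562 × 10.8) = 0.391 / 1.607 = 0.2433 g VSS per g bCOD removed.
Q·(S₀ − S) = 57200 × (200 − 4.22) × 10⁻³ = 11199 kg/d removed.
Biomass synthesised: P_X = Y_obs × 11199 = 2725 kg VSS/d.
Carbonaceous O₂ demand = substrate oxidised − cell-mass equivalent = 11199 − 1.42 × 2725 = 7329 kg O₂/d.

R_O ≈ 7330 kg O₂/d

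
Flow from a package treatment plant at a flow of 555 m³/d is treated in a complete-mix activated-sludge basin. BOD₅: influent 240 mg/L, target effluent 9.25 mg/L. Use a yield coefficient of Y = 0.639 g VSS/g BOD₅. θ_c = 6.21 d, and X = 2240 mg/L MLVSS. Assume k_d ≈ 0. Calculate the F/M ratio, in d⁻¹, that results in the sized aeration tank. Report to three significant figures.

F/M ≈ 0.262 d⁻¹

V·X = Y·Q·ΔS·θ_c gives V = 0.639 × 555 × (240 − 9.25) × 6.21 / 2240 = 226.9 m³.
Food-to-microorganism ratio F/M = Q S₀ / (V X) = 555 × 240 / (226.9 × 2240) = 0.2621 d⁻¹.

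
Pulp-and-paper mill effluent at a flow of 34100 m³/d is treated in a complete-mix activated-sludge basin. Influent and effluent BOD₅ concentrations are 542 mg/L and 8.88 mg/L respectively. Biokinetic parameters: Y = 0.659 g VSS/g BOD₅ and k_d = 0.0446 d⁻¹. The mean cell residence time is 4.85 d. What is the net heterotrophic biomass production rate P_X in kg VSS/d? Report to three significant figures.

P_X ≈ 9850 kg VSS/d

Y_obs = Y / (1 + k_d θ_c) = 0.659 / (1 + 0.0446 × 4.85) = 0.659 / 1.216 = 0.5418.
Mass of BOD₅ removed per day: Q(S₀ − S) = 34100 × 533.1 g/m³ = 18179 kg/d.
So the net sludge growth is P_X = 0.5418 × 18179 = 9850 kg VSS/d.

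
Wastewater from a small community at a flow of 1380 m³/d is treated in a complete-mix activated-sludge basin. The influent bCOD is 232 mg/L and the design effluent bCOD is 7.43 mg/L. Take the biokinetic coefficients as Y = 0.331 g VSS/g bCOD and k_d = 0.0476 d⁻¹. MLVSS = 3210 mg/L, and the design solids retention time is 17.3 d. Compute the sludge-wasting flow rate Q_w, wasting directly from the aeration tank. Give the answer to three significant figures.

Steady-state biomass mass balance: V·X·(1 + k_d·θ_c) = Y·Q·(S₀ − S)·θ_c, so V = 0.331 × 1380 × (232 − 7.43) × 17.3 / [3210 × (1 + 0.0476 × 17.3)] = 1.77×10^6 / 5853 = 303.2 m³.
Wasting from the aeration tank: Q_w = V / θ_c = 303.2 / 17.3 = 17.52 m³/d.

Q_w ≈ 17.5 m³/d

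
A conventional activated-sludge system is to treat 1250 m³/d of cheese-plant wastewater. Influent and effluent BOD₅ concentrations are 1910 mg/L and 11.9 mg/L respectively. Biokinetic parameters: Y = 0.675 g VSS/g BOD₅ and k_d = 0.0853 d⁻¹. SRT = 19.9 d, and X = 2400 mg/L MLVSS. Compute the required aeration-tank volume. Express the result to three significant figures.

Rearranging the biomass balance for a CMAS with decay, V = Y·Q·ΔS·θ_c / [X·(1+k_d θ_c)] = 0.675 × 1250 × (1910 − 11.9) × 19.9 / [2400 × (1 + 0.0853 × 19.9)] = 3.19×10^7 / 6474 = 4923 m³.

V ≈ 4920 m³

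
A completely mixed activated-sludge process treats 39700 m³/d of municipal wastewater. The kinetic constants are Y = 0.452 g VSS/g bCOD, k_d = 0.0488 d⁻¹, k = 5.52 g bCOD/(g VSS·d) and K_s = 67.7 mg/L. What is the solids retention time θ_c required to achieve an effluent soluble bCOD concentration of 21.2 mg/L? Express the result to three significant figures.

From 1/θ_c = Y·k·S/(K_s + S) − k_d: Y·k·S/(K_s+S) = 0.452 × 5.52 × 21.2 / (67.7 + 21.2) = 0.5950 d⁻¹.
θ_c = 1/(μ − k_d) = 1/(0.5950 − 0.0488) = 1/0.5462 = 1.831 d.

θ_c ≈ 1.83 d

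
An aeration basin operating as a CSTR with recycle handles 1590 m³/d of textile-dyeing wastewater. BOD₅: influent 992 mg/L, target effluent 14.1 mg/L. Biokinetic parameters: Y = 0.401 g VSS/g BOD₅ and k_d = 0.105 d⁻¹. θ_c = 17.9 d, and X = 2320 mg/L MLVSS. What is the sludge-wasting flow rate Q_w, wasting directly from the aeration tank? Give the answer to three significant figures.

Steady-state biomass mass balance: V·X·(1 + k_d·θ_c) = Y·Q·(S₀ − S)·θ_c, so V = 0.401 × 1590 × (992 − 14.1) × 17.9 / [2320 × (1 + 0.105 × 17.9)] = 1.12×10^7 / 6680 = 1671 m³.
With mixed-liquor wasting, θ_c = V/Q_w, so Q_w = V/θ_c = 1671/17.9 = 93.33 m³/d.

Q_w ≈ 93.3 m³/d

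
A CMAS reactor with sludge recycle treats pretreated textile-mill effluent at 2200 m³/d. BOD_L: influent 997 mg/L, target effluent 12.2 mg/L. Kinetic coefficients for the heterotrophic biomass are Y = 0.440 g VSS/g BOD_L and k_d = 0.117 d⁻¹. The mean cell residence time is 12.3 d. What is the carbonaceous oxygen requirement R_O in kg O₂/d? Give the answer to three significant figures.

Correct the yield for decay: Y_obs = Y/(1 + k_d θ_c) = 0.440 / (1 + 0.117 × 12.3) = 0.440 / 2.439 = 0.1804.
Mass of BOD_L removed per day: Q(S₀ − S) = 2200 × 984.8 g/m³ = 2167 kg/d.
Biomass synthesised: P_X = Y_obs × 2167 = 390.8 kg VSS/d.
Carbonaceous O₂ demand = substrate oxidised − cell-mass equivalent = 2167 − 1.42 × 390.8 = 1612 kg O₂/d.

R_O ≈ 1610 kg O₂/d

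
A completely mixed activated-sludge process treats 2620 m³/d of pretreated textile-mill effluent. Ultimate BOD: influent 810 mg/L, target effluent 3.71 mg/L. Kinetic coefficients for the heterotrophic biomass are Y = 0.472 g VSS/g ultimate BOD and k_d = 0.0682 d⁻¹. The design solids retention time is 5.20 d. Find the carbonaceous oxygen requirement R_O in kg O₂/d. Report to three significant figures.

R_O ≈ 1070 kg O₂/d

Y_obs = Y / (1 + k_d θ_c) = 0.472 / (1 + 0.0682 × 5.20) = 0.472 / 1.355 = 0.3484.
Mass of ultimate BOD removed per day: Q(S₀ − S) = 2620 × 806.3 g/m³ = 2112 kg/d.
P_X = Y_obs·Q·(S₀ − S) = 0.3484 × 2112 = 736.1 kg VSS/d.
R_O = Q·(S₀ − S) − 1.42·P_X = 2112 − 1.42 × 736.1 = 1067 kg O₂/d.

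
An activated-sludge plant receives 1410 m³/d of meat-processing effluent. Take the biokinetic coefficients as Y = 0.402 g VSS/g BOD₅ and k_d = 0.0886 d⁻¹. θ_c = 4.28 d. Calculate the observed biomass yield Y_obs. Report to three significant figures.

Y_obs ≈ 0.291 g VSS/g BOD₅

The observed yield is Y_obs = Y/(1 + k_d·θ_c) = 0.402 / (1 + 0.0886 × 4.28) = 0.402 / 1.379 = 0.2915 g VSS per g BOD₅ removed.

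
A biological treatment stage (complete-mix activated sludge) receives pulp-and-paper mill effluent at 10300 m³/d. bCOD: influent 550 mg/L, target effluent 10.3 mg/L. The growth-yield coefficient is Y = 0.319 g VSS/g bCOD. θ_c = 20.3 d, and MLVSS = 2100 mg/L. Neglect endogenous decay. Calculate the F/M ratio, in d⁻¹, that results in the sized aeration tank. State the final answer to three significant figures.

F/M ≈ 0.157 d⁻¹

Biomass mass balance (decay neglected): V·X = Y·Q·(S₀ − S)·θ_c, so V = 0.319 × 10300 × (550 − 10.3) × 20.3 / 2100 = 17142 m³.
F/M = Q·S₀ / (V·X) = 10300 × 550 / (17142 × 2100) = 0.1574 g bCOD·(g VSS·d)⁻¹.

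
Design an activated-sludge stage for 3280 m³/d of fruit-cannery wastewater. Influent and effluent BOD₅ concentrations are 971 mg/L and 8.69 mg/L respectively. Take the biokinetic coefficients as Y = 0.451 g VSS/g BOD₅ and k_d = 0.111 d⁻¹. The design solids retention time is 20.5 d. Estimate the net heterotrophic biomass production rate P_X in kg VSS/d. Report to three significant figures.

Correct the yield for decay: Y_obs = Y/(1 + k_d θ_c) = 0.451 / (1 + 0.111 × 20.5) = 0.451 / 3.276 = 0.1377.
Q·(S₀ − S) = 3280 × (971 − 8.69) × 10⁻³ = 3156 kg/d removed.
Net biomass production P_X = Y_obs × Q·(S₀ − S) = 0.1377 × 3156 = 434.6 kg VSS/d.

P_X ≈ 435 kg VSS/d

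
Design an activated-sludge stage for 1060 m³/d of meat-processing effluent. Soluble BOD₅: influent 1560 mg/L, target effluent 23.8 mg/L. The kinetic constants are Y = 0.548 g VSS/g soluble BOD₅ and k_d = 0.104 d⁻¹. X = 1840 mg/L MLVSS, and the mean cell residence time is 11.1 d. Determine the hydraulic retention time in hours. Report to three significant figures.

From the SRT design equation V = Y Q (S₀−S) θ_c / [X (1 + k_d θ_c)] = 0.548 × 1060 × (1560 − 23.8) × 11.1 / [1840 × (1 + 0.104 × 11.1)] = 9.91×10^6 / 3964 = 2499 m³.
Hydraulic retention time τ = V/Q = 2499 / 1060 = 2.357 d = 56.57 h.

τ ≈ 56.6 h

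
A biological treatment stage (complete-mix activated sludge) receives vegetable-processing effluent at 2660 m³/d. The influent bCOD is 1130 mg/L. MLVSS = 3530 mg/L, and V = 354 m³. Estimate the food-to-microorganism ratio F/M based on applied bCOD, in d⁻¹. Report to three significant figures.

F/M = applied load / biomass = Q·S₀/(V·X) = 2660 × 1130 / (354.0 × 3530) = 2.405 d⁻¹.

F/M ≈ 2.41 d⁻¹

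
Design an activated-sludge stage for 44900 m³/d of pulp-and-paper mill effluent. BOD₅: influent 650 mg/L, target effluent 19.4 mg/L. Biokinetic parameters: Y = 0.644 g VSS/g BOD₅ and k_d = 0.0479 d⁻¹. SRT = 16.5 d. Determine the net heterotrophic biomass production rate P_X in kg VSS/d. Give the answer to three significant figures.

P_X ≈ 10200 kg VSS/d

Correct the yield for decay: Y_obs = Y/(1 + k_d θ_c) = 0.644 / (1 + 0.0479 × 16.5) = 0.644 / 1.790 = 0.3597.
Mass of BOD₅ removed per day: Q(S₀ − S) = 44900 × 630.6 g/m³ = 28314 kg/d.
Net biomass production P_X = Y_obs × Q·(S₀ − S) = 0.3597 × 28314 = 10185 kg VSS/d.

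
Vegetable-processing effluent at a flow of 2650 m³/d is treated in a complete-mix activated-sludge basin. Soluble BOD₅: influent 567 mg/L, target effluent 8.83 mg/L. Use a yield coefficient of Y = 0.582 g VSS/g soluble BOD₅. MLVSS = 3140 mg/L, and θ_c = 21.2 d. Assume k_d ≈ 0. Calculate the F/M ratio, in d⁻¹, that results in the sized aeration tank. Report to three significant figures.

With k_d = 0 the design equation reduces to V = Y Q (S₀−S) θ_c / X = 0.582 × 2650 × (567 − 8.83) × 21.2 / 3140 = 5812 m³.
F/M = applied load / biomass = Q·S₀/(V·X) = 2650 × 567 / (5812 × 3140) = 0.08233 d⁻¹.

F/M ≈ 0.0823 d⁻¹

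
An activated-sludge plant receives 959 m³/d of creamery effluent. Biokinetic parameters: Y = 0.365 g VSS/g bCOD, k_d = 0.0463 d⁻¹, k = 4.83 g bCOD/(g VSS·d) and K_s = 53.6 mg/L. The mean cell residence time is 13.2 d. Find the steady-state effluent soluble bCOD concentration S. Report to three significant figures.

For a completely mixed reactor with recycle the Lawrence–McCarty relation gives S = K_s·(1 + k_d·θ_c) / [θ_c·(Y·k − k_d) − 1] = 53.6 × (1 + 0.0463 × 13.2) / [13.2 × (0.365 × 4.83 − 0.0463) − 1] = 86.36 / 21.66 = 3.987 mg/L.

S ≈ 3.99 mg/L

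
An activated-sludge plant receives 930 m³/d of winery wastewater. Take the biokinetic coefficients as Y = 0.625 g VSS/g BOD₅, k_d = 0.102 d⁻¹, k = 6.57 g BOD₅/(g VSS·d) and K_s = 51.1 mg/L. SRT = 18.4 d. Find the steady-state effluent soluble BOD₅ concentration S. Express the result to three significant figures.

S ≈ 2.02 mg/L

For a completely mixed reactor with recycle the Lawrence–McCarty relation gives S = K_s·(1 + k_d·θ_c) / [θ_c·(Y·k − k_d) − 1] = 51.1 × (1 + 0.102 × 18.4) / [18.4 × (0.625 × 6.57 − 0.102) − 1] = 147.0 / 72.68 = 2.023 mg/L.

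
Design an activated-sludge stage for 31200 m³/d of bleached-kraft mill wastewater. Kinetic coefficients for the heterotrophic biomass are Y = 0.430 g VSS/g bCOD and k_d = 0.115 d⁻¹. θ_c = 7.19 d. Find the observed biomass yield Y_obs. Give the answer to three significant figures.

Correct the yield for decay: Y_obs = Y/(1 + k_d θ_c) = 0.430 / (1 + 0.115 × 7.19) = 0.430 / 1.827 = 0.2354.

Y_obs ≈ 0.235 g VSS/g bCOD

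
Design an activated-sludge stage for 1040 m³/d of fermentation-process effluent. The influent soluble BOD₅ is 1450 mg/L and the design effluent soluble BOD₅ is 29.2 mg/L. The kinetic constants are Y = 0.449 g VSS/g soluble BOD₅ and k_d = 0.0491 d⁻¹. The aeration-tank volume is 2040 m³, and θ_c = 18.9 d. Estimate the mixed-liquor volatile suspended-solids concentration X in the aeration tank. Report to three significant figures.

X ≈ 3190 mg/L

From V·X·(1 + k_d·θ_c) = Y·Q·(S₀ − S)·θ_c: X = 0.449 × 1040 × (1450 − 29.2) × 18.9 / [2040 × (1 + 0.0491 × 18.9)] = 3188 mg/L.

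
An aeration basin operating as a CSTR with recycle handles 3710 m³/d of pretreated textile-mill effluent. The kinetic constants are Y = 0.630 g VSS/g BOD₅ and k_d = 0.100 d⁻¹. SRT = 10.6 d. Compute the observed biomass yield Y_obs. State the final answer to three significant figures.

The observed yield is Y_obs = Y/(1 + k_d·θ_c) = 0.630 / (1 + 0.100 × 10.6) = 0.630 / 2.060 = 0.3058 g VSS per g BOD₅ removed.

Y_obs ≈ 0.306 g VSS/g BOD₅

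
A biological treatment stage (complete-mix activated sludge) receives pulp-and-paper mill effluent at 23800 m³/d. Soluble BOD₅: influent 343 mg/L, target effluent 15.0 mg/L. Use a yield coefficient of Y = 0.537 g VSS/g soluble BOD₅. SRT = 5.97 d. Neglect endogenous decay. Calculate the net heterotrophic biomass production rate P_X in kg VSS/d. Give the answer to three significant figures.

Since k_d ≈ 0, Y_obs = Y = 0.537 g VSS/g soluble BOD₅.
ΔS = 343 − 15.0 = 328.0 mg/L, so the substrate removal rate is 23800 × 328.0/1000 = 7806 kg soluble BOD₅/d.
Net biomass production P_X = Y_obs × Q·(S₀ − S) = 0.5370 × 7806 = 4192 kg VSS/d.

P_X ≈ 4190 kg VSS/d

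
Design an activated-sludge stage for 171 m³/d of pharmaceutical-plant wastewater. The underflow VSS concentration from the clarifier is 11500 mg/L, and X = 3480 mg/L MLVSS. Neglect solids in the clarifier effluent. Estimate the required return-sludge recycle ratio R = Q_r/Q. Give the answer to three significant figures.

R ≈ 0.434

Solids balance on the clarifier gives (1+R)X = R·X_r, so R = X/(X_r − X) = 3480 / (11500 − 3480) = 0.4339.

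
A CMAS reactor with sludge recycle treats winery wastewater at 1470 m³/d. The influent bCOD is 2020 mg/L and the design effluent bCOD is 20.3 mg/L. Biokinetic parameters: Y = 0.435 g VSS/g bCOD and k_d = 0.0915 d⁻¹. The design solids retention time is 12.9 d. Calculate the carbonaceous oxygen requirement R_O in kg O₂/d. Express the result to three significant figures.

R_O ≈ 2110 kg O₂/d

The observed yield is Y_obs = Y/(1 + k_d·θ_c) = 0.435 / (1 + 0.0915 × 12.9) = 0.435 / 2.180 = 0.1995 g VSS per g bCOD removed.
Substrate removed = Q·(S₀ − S) = 1470 m³/d × (2020 − 20.3) g/m³ = 2.94×10^6 g/d = 2940 kg/d.
P_X = Y_obs·Q·(S₀ − S) = 0.1995 × 2940 = 586.5 kg VSS/d.
R_O = Q·ΔS − 1.42 P_X = 2940 − 832.8 = 2107 kg O₂/d.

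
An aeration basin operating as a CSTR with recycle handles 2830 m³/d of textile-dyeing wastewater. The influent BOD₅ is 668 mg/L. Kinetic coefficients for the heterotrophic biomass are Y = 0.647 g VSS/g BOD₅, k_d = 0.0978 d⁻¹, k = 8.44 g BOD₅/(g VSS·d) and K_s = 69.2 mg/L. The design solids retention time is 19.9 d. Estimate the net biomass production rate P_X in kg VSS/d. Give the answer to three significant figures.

From the Monod/SRT balance for a CMAS, S = K_s·(1+k_d θ_c)/[θ_c·(Y k − k_d) − 1] = 69.2 × (1 + 0.0978 × 19.9) / [19.9 × (0.647 × 8.44 − 0.0978) − 1] = 203.9 / 105.7 = 1.928 mg/L.
Y_obs = Y / (1 + k_d θ_c) = 0.647 / (1 + 0.0978 × 19.9) = 0.647 / 2.946 = 0.2196.
ΔS = 668 − 1.93 = 666.1 mg/L, so the substrate removal rate is 2830 × 666.1/1000 = 1885 kg BOD₅/d.
Biomass produced: P_X = Y_obs·Q·ΔS = 0.2196 × 1885 ≈ 413.9 kg VSS/d.

P_X ≈ 414 kg VSS/d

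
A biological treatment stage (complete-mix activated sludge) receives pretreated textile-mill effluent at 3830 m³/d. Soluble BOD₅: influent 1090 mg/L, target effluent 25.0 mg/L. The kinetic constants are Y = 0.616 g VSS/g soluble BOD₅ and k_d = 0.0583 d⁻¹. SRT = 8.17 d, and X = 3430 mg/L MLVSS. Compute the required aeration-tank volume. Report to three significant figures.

V ≈ 4050 m³

Steady-state biomass mass balance: V·X·(1 + k_d·θ_c) = Y·Q·(S₀ − S)·θ_c, so V = 0.616 × 3830 × (1090 − 25.0) × 8.17 / [3430 × (1 + 0.0583 × 8.17)] = 2.05×10^7 / 5064 = 4054 m³.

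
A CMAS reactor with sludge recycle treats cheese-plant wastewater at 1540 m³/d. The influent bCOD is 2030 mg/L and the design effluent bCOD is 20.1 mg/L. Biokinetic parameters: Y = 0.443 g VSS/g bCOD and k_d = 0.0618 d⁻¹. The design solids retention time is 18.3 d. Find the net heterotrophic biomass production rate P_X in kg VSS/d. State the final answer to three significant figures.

P_X ≈ 643 kg VSS/d

Correct the yield for decay: Y_obs = Y/(1 + k_d θ_c) = 0.443 / (1 + 0.0618 × 18.3) = 0.443 / 2.131 = 0.2079.
Q·(S₀ − S) = 1540 × (2030 − 20.1) × 10⁻³ = 3095 kg/d removed.
Net biomass production P_X = Y_obs × Q·(S₀ − S) = 0.2079 × 3095 = 643.5 kg VSS/d.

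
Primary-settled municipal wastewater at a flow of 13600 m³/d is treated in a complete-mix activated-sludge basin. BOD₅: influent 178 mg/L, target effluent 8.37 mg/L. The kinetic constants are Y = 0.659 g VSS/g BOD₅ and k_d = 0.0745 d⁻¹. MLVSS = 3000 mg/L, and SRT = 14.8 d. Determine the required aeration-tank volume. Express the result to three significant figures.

From the SRT design equation V = Y Q (S₀−S) θ_c / [X (1 + k_d θ_c)] = 0.659 × 13600 × (178 − 8.37) × 14.8 / [3000 × (1 + 0.0745 × 14.8)] = 2.25×10^7 / 6308 = 3567 m³.

V ≈ 3570 m³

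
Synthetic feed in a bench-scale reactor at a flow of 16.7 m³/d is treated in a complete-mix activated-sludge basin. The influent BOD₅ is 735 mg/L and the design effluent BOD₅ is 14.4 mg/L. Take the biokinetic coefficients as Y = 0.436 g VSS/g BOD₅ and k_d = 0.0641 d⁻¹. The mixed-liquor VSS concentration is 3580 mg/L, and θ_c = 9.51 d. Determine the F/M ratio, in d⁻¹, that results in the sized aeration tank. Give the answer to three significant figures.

F/M ≈ 0.396 d⁻¹

From the SRT design equation V = Y Q (S₀−S) θ_c / [X (1 + k_d θ_c)] = 0.436 × 16.7 × (735 − 14.4) × 9.51 / [3580 × (1 + 0.0641 × 9.51)] = 4.99×10^4 / 5762 = 8.659 m³.
F/M = applied load / biomass = Q·S₀/(V·X) = 16.7 × 735 / (8.659 × 3580) = 0.3960 d⁻¹.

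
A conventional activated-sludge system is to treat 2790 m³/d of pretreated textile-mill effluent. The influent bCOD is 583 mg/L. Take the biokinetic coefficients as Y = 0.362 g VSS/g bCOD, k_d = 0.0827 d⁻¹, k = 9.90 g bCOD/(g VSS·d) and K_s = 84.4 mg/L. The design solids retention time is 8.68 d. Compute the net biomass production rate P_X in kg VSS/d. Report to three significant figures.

For a completely mixed reactor with recycle the Lawrence–McCarty relation gives S = K_s·(1 + k_d·θ_c) / [θ_c·(Y·k − k_d) − 1] = 84.4 × (1 + 0.0827 × 8.68) / [8.68 × (0.362 × 9.90 − 0.0827) − 1] = 145.0 / 29.39 = 4.933 mg/L.
Correct the yield for decay: Y_obs = Y/(1 + k_d θ_c) = 0.362 / (1 + 0.0827 × 8.68) = 0.362 / 1.718 = 0.2107.
ΔS = 583 − 4.93 = 578.1 mg/L, so the substrate removal rate is 2790 × 578.1/1000 = 1613 kg bCOD/d.
P_X = Y_obs · Q(S₀ − S) = 0.2107 × 1613 = 339.9 kg VSS/d.

P_X ≈ 340 kg VSS/d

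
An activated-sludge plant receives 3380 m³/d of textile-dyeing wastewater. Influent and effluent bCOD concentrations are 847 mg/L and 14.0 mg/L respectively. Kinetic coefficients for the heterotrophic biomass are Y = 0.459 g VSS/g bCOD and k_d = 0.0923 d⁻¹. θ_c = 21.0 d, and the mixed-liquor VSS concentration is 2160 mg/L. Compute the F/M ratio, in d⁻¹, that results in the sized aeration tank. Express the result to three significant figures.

Steady-state biomass mass balance: V·X·(1 + k_d·θ_c) = Y·Q·(S₀ − S)·θ_c, so V = 0.459 × 3380 × (847 − 14.0) × 21.0 / [2160 × (1 + 0.0923 × 21.0)] = 2.71×10^7 / 6347 = 4276 m³.
Food-to-microorganism ratio F/M = Q S₀ / (V X) = 3380 × 847 / (4276 × 2160) = 0.3100 d⁻¹.

F/M ≈ 0.310 d⁻¹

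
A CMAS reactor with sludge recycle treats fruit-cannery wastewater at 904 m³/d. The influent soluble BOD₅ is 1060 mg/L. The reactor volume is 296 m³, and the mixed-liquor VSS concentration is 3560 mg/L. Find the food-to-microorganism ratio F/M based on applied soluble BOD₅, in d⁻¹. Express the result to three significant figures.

Food-to-microorganism ratio F/M = Q S₀ / (V X) = 904 × 1060 / (296.0 × 3560) = 0.9094 d⁻¹.

F/M ≈ 0.909 d⁻¹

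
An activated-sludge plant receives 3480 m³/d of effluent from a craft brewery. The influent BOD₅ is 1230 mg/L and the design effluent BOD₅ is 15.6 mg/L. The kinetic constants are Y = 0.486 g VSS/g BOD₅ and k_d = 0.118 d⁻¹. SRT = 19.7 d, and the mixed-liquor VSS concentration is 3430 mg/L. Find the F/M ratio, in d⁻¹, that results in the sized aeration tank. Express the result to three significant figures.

Rearranging the biomass balance for a CMAS with decay, V = Y·Q·ΔS·θ_c / [X·(1+k_d θ_c)] = 0.486 × 3480 × (1230 − 15.6) × 19.7 / [3430 × (1 + 0.118 × 19.7)] = 4.05×10^7 / 11403 = 3548 m³.
F/M = applied load / biomass = Q·S₀/(V·X) = 3480 × 1230 / (3548 × 3430) = 0.3517 d⁻¹.

F/M ≈ 0.352 d⁻¹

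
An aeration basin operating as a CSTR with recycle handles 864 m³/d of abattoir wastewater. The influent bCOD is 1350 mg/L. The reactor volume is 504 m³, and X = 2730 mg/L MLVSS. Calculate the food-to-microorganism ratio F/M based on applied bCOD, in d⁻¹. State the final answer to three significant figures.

F/M = Q·S₀ / (V·X) = 864 × 1350 / (504.0 × 2730) = 0.8477 g bCOD·(g VSS·d)⁻¹.

F/M ≈ 0.848 d⁻¹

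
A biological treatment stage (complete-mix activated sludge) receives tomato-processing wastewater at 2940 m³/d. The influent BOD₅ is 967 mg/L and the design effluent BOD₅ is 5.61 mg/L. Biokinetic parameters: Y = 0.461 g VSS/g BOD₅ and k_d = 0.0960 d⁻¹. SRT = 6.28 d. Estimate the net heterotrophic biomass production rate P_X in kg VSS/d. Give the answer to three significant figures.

Correct the yield for decay: Y_obs = Y/(1 + k_d θ_c) = 0.461 / (1 + 0.0960 × 6.28) = 0.461 / 1.603 = 0.2876.
Substrate removed = Q·(S₀ − S) = 2940 m³/d × (967 − 5.61) g/m³ = 2.83×10^6 g/d = 2826 kg/d.
P_X = Y_obs · Q(S₀ − S) = 0.2876 × 2826 = 812.9 kg VSS/d.

P_X ≈ 813 kg VSS/d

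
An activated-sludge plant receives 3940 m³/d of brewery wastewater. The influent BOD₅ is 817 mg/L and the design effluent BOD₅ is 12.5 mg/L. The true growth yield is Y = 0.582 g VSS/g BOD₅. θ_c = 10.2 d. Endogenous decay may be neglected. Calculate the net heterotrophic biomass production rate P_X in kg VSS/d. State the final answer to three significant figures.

P_X ≈ 1840 kg VSS/d

Since k_d ≈ 0, Y_obs = Y = 0.582 g VSS/g BOD₅.
Substrate removed = Q·(S₀ − S) = 3940 m³/d × (817 − 12.5) g/m³ = 3.17×10^6 g/d = 3170 kg/d.
Biomass produced: P_X = Y_obs·Q·ΔS = 0.5820 × 3170 ≈ 1845 kg VSS/d.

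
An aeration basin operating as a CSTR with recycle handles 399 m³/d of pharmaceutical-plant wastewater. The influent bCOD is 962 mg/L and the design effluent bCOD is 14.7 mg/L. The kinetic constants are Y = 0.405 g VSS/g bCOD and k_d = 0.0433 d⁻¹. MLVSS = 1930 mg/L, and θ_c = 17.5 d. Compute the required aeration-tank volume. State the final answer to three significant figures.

V ≈ 790 m³

From the SRT design equation V = Y Q (S₀−S) θ_c / [X (1 + k_d θ_c)] = 0.405 × 399 × (962 − 14.7) × 17.5 / [1930 × (1 + 0.0433 × 17.5)] = 2.68×10^6 / 3392 = 789.7 m³.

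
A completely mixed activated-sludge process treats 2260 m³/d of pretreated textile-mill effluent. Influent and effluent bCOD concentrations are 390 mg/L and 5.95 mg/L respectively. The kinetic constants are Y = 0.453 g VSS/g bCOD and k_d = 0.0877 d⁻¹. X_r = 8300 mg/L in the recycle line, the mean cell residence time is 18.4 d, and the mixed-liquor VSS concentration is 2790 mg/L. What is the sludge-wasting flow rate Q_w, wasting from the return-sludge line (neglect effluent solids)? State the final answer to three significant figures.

Q_w ≈ 18.1 m³/d

Steady-state biomass mass balance: V·X·(1 + k_d·θ_c) = Y·Q·(S₀ − S)·θ_c, so V = 0.453 × 2260 × (390 − 5.95) × 18.4 / [2790 × (1 + 0.0877 × 18.4)] = 7.23×10^6 / 7292 = 992.1 m³.
Q_w = (V·X)/(θ_c X_r) = 992.1 × 2790 / (18.4 × 8300) = 18.12 m³/d.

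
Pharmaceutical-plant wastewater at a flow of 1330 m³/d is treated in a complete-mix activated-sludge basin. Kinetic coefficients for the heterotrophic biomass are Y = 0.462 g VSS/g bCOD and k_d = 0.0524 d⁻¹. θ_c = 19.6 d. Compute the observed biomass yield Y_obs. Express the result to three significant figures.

Y_obs ≈ 0.228 g VSS/g bCOD

The observed yield is Y_obs = Y/(1 + k_d·θ_c) = 0.462 / (1 + 0.0524 × 19.6) = 0.462 / 2.027 = 0.2279 g VSS per g bCOD removed.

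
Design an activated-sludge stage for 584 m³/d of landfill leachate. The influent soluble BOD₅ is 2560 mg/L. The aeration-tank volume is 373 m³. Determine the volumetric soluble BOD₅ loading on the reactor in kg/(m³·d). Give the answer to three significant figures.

Volumetric loading L_v = Q·S₀ / V = 584 × 2560 g/m³ / 373.0 m³ = 4008 g/(m³·d) = 4.008 kg soluble BOD₅/(m³·d).

L_v ≈ 4.01 kg soluble BOD₅/(m³·d)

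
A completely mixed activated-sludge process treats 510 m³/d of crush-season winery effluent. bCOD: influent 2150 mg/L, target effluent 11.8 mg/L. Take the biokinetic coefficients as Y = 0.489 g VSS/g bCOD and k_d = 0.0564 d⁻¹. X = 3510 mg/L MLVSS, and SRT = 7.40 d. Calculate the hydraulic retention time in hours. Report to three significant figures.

τ ≈ 37.3 h

From the SRT design equation V = Y Q (S₀−S) θ_c / [X (1 + k_d θ_c)] = 0.489 × 510 × (2150 − 11.8) × 7.40 / [3510 × (1 + 0.0564 × 7.40)] = 3.95×10^6 / 4975 = 793.2 m³.
τ = V/Q = 793.2/510 = 1.555 d, or 37.33 h.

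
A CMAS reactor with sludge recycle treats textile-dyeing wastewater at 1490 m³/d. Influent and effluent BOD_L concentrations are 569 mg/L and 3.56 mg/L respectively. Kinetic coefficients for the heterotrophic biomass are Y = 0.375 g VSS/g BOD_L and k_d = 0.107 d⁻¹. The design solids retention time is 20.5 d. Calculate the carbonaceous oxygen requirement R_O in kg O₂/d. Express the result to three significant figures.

The observed yield is Y_obs = Y/(1 + k_d·θ_c) = 0.375 / (1 + 0.107 × 20.5) = 0.375 / 3.193 = 0.1174 g VSS per g BOD_L removed.
Q·(S₀ − S) = 1490 × (569 − 3.56) × 10⁻³ = 842.5 kg/d removed.
Net sludge production P_X = 0.1174 × 842.5 = 98.93 kg VSS/d.
R_O = Q·(S₀ − S) − 1.42·P_X = 842.5 − 1.42 × 98.93 = 702.0 kg O₂/d.

R_O ≈ 702 kg O₂/d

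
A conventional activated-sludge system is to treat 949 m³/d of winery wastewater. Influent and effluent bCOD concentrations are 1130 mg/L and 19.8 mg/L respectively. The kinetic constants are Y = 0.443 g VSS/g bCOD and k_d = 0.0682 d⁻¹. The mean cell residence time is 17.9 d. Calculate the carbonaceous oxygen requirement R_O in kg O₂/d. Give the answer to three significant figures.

R_O ≈ 755 kg O₂/d

Y_obs = Y / (1 + k_d θ_c) = 0.443 / (1 + 0.0682 × 17.9) = 0.443 / 2.221 = 0.1995.
Mass of bCOD removed per day: Q(S₀ − S) = 949 × 1110 g/m³ = 1054 kg/d.
Net sludge production P_X = 0.1995 × 1054 = 210.2 kg VSS/d.
Carbonaceous O₂ demand = substrate oxidised − cell-mass equivalent = 1054 − 1.42 × 210.2 = 755.1 kg O₂/d.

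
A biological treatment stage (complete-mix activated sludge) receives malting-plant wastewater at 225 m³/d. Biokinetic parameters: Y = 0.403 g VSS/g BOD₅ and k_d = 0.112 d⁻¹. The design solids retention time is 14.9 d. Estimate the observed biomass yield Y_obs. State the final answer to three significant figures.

The observed yield is Y_obs = Y/(1 + k_d·θ_c) = 0.403 / (1 + 0.112 × 14.9) = 0.403 / 2.669 = 0.1510 g VSS per g BOD₅ removed.

Y_obs ≈ 0.151 g VSS/g BOD₅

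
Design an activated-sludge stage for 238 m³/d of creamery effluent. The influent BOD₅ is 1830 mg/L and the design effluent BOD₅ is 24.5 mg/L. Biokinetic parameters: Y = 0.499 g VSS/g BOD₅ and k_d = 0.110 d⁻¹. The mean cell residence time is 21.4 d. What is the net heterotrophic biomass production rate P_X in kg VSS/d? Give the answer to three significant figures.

Y_obs = Y / (1 + k_d θ_c) = 0.499 / (1 + 0.110 × 21.4) = 0.499 / 3.354 = 0.1488.
Q·(S₀ − S) = 238 × (1830 − 24.5) × 10⁻³ = 429.7 kg/d removed.
So the net sludge growth is P_X = 0.1488 × 429.7 = 63.93 kg VSS/d.

P_X ≈ 63.9 kg VSS/d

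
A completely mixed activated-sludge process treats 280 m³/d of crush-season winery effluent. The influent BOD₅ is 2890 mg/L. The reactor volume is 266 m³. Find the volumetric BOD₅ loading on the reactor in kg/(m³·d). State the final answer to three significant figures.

L_v = Q S₀ / V = 280 × 2890 × 10⁻³ / 266.0 = 3.042 kg/(m³·d).

L_v ≈ 3.04 kg BOD₅/(m³·d)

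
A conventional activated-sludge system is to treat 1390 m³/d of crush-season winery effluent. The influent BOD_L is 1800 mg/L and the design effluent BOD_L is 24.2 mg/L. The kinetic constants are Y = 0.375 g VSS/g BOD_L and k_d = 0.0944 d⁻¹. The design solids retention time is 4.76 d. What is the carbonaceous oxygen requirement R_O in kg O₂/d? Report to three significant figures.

R_O ≈ 1560 kg O₂/d

The observed yield is Y_obs = Y/(1 + k_d·θ_c) = 0.375 / (1 + 0.0944 × 4.76) = 0.375 / 1.449 = 0.2587 g VSS per g BOD_L removed.
Substrate removed = Q·(S₀ − S) = 1390 m³/d × (1800 − 24.2) g/m³ = 2.47×10^6 g/d = 2468 kg/d.
Net sludge production P_X = 0.2587 × 2468 = 638.7 kg VSS/d.
Carbonaceous O₂ demand = substrate oxidised − cell-mass equivalent = 2468 − 1.42 × 638.7 = 1561 kg O₂/d.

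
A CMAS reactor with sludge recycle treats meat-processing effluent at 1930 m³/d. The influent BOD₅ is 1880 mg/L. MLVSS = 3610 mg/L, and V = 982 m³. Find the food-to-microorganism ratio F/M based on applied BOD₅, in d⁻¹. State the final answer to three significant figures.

F/M ≈ 1.02 d⁻¹

F/M = applied load / biomass = Q·S₀/(V·X) = 1930 × 1880 / (982.0 × 3610) = 1.024 d⁻¹.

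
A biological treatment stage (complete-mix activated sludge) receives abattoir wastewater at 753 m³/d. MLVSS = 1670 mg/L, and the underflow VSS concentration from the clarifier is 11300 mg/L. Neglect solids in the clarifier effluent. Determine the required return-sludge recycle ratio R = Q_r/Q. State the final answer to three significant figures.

Mass balance around the secondary clarifier (neglecting effluent solids): R = X / (X_r − X) = 1670 / (11300 − 1670) = 0.1734.

R ≈ 0.173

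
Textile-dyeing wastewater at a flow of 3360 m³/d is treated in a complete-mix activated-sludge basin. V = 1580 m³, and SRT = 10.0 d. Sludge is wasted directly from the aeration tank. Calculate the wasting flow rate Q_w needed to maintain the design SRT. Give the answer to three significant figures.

Q_w ≈ 158 m³/d

Wasting from the aeration tank: Q_w = V / θ_c = 1580 / 10.0 = 158.0 m³/d.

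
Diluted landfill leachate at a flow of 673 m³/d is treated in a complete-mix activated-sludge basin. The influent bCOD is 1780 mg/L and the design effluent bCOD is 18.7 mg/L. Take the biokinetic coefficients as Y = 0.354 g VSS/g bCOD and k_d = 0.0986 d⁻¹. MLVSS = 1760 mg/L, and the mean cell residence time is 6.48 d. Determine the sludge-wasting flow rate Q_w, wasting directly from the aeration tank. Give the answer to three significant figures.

Steady-state biomass mass balance: V·X·(1 + k_d·θ_c) = Y·Q·(S₀ − S)·θ_c, so V = 0.354 × 673 × (1780 − 18.7) × 6.48 / [1760 × (1 + 0.0986 × 6.48)] = 2.72×10^6 / 2885 = 942.7 m³.
Wasting from the aeration tank: Q_w = V / θ_c = 942.7 / 6.48 = 145.5 m³/d.

Q_w ≈ 145 m³/d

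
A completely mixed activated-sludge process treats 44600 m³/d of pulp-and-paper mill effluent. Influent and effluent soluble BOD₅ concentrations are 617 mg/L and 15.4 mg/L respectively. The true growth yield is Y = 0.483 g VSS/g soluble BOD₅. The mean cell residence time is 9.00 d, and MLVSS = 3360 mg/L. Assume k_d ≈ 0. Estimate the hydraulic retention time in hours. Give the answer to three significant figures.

With k_d = 0 the design equation reduces to V = Y Q (S₀−S) θ_c / X = 0.483 × 44600 × (617 − 15.4) × 9.00 / 3360 = 34713 m³.
Hydraulic retention time τ = V/Q = 34713 / 44600 = 0.7783 d = 18.68 h.

τ ≈ 18.7 h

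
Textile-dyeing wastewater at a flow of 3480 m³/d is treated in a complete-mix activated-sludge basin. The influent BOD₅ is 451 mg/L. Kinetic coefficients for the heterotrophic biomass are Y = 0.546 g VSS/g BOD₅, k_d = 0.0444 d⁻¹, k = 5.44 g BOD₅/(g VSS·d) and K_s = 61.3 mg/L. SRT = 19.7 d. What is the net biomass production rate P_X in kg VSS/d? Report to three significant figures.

From the Monod/SRT balance for a CMAS, S = K_s·(1+k_d θ_c)/[θ_c·(Y k − k_d) − 1] = 61.3 × (1 + 0.0444 × 19.7) / [19.7 × (0.546 × 5.44 − 0.0444) − 1] = 114.9 / 56.64 = 2.029 mg/L.
Correct the yield for decay: Y_obs = Y/(1 + k_d θ_c) = 0.546 / (1 + 0.0444 × 19.7) = 0.546 / 1.875 = 0.2912.
Substrate removed = Q·(S₀ − S) = 3480 m³/d × (451 − 2.03) g/m³ = 1.56×10^6 g/d = 1562 kg/d.
P_X = Y_obs · Q(S₀ − S) = 0.2912 × 1562 = 455.1 kg VSS/d.

P_X ≈ 455 kg VSS/d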